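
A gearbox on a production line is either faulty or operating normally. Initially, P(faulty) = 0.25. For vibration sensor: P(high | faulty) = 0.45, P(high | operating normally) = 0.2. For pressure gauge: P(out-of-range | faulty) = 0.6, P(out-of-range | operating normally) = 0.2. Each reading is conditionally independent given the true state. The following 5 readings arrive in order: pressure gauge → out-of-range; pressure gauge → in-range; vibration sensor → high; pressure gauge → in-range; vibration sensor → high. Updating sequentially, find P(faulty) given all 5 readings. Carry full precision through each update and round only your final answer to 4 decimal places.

0.5586

After pressure gauge='out-of-range': P(faulty) = 0.6·0.2500 / (0.6·0.2500 + 0.2·0.7500) ≈ 0.5000
After pressure gauge='in-range': P(faulty) = 0.4·0.5000 / (0.4·0.5000 + 0.8·0.5000) ≈ 0.3333
After vibration sensor='high': P(faulty) = 0.45·0.3333 / (0.45·0.3333 + 0.2·0.6667) ≈ 0.5294
After pressure gauge='in-range': P(faulty) = 0.4·0.5294 / (0.4·0.5294 + 0.8·0.4706) ≈ 0.3600
After vibration sensor='high': P(faulty) = 0.45·0.3600 / (0.45·0.3600 + 0.2·0.6400) ≈ 0.5586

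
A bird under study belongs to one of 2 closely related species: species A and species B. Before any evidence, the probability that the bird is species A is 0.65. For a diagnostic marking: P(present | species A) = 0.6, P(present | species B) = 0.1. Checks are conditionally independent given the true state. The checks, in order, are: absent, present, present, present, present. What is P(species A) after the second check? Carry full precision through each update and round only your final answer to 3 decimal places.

After 'absent': P(species A) = 0.4·0.6500 / (0.4·0.6500 + 0.9·0.3500) ≈ 0.4522
After 'present': P(species A) = 0.6·0.4522 / (0.6·0.4522 + 0.1·0.5478) ≈ 0.8320

0.832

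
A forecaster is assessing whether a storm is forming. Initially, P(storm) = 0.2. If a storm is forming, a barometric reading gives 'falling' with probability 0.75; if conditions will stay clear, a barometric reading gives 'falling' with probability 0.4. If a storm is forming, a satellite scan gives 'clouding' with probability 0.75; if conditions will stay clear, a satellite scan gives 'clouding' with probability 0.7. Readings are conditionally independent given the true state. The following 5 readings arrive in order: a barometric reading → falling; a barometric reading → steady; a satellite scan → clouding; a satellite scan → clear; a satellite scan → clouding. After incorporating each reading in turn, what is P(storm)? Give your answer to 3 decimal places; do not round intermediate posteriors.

After a barometric reading='falling': P(storm) = 0.75·0.2000 / (0.75·0.2000 + 0.4·0.8000) ≈ 0.3191
After a barometric reading='steady': P(storm) = 0.25·0.3191 / (0.25·0.3191 + 0.6·0.6809) ≈ 0.1634
After a satellite scan='clouding': P(storm) = 0.75·0.1634 / (0.75·0.1634 + 0.7·0.8366) ≈ 0.1731
After a satellite scan='clear': P(storm) = 0.25·0.1731 / (0.25·0.1731 + 0.3·0.8269) ≈ 0.1485
After a satellite scan='clouding': P(storm) = 0.75·0.1485 / (0.75·0.1485 + 0.7·0.8515) ≈ 0.1574

0.157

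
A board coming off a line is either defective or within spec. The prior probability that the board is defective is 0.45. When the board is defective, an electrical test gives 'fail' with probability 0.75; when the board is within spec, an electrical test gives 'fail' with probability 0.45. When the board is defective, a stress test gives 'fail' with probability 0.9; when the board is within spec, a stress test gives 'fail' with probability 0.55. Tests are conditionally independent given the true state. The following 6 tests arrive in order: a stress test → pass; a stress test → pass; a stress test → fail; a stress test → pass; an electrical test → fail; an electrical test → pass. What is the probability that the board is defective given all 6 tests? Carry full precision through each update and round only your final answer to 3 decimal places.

After a stress test='pass': P(defective) = 0.1·0.4500 / (0.1·0.4500 + 0.45·0.5500) ≈ 0.1538
After a stress test='pass': P(defective) = 0.1·0.1538 / (0.1·0.1538 + 0.45·0.8462) ≈ 0.0388
After a stress test='fail': P(defective) = 0.9·0.0388 / (0.9·0.0388 + 0.55·0.9612) ≈ 0.0620
After a stress test='pass': P(defective) = 0.1·0.0620 / (0.1·0.0620 + 0.45·0.9380) ≈ 0.0145
After an electrical test='fail': P(defective) = 0.75·0.0145 / (0.75·0.0145 + 0.45·0.9855) ≈ 0.0239
After an electrical test='pass': P(defective) = 0.25·0.0239 / (0.25·0.0239 + 0.55·0.9761) ≈ 0.0110

0.011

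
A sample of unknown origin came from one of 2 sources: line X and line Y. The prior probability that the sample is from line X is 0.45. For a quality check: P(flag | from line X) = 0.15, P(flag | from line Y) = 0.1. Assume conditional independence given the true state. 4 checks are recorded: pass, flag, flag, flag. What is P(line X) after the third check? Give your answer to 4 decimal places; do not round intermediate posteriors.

0.6349

Apply Bayes' rule sequentially, carrying P(line X) forward.
After 'pass': P(line X) = 0.85·0.4500 / (0.85·0.4500 + 0.9·0.5500) ≈ 0.4359
After 'flag': P(line X) = 0.15·0.4359 / (0.15·0.4359 + 0.1·0.5641) ≈ 0.5368
After 'flag': P(line X) = 0.15·0.5368 / (0.15·0.5368 + 0.1·0.4632) ≈ 0.6349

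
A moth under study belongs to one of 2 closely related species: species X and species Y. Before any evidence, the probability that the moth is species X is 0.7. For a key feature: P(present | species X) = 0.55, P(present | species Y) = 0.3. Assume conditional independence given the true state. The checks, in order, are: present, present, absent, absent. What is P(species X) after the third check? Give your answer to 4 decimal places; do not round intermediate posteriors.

0.8345

Apply Bayes' rule sequentially, carrying P(species X) forward.
After 'present': P(species X) = 0.55·0.7000 / (0.55·0.7000 + 0.3·0.3000) ≈ 0.8105
After 'present': P(species X) = 0.55·0.8105 / (0.55·0.8105 + 0.3·0.1895) ≈ 0.8869
After 'absent': P(species X) = 0.45·0.8869 / (0.45·0.8869 + 0.7·0.1131) ≈ 0.8345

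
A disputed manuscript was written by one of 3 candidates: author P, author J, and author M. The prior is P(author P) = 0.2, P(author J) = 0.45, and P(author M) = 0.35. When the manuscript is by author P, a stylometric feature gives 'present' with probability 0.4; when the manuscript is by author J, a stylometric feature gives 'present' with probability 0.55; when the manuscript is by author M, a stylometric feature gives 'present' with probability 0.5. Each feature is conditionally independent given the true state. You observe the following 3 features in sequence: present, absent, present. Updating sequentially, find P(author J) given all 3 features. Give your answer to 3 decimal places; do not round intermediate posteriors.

After 'present': normaliser = 0.4·0.2000 + 0.55·0.4500 + 0.5·0.3500; P(author P) ≈ 0.1592, P(author J) ≈ 0.4925, P(author M) ≈ 0.3483
After 'absent': normaliser = 0.6·0.1592 + 0.45·0.4925 + 0.5·0.3483; P(author P) ≈ 0.1944, P(author J) ≈ 0.4511, P(author M) ≈ 0.3544
After 'present': normaliser = 0.4·0.1944 + 0.55·0.4511 + 0.5·0.3544; P(author P) ≈ 0.1546, P(author J) ≈ 0.4932, P(author M) ≈ 0.3522

0.493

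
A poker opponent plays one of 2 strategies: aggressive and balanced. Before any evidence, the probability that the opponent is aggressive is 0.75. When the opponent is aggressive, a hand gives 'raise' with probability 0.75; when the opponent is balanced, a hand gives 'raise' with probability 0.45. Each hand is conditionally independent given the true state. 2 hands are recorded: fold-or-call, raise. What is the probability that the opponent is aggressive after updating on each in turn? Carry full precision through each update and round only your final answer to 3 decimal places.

After 'fold-or-call': P(aggressive) = 0.25·0.7500 / (0.25·0.7500 + 0.55·0.2500) ≈ 0.5769
After 'raise': P(aggressive) = 0.75·0.5769 / (0.75·0.5769 + 0.45·0.4231) ≈ 0.6944

0.694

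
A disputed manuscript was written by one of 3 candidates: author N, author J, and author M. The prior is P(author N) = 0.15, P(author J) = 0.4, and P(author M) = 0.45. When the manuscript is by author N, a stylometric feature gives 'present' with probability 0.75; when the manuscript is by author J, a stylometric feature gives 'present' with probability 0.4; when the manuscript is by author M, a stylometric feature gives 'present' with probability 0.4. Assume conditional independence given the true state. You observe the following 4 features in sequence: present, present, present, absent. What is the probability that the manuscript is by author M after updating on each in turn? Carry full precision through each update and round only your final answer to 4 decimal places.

0.3566

After 'present': normaliser = 0.75·0.1500 + 0.4·0.4000 + 0.4·0.4500; P(author N) ≈ 0.2486, P(author J) ≈ 0.3536, P(author M) ≈ 0.3978
After 'present': normaliser = 0.75·0.2486 + 0.4·0.3536 + 0.4·0.3978; P(author N) ≈ 0.3829, P(author J) ≈ 0.2904, P(author M) ≈ 0.3267
After 'present': normaliser = 0.75·0.3829 + 0.4·0.2904 + 0.4·0.3267; P(author N) ≈ 0.5377, P(author J) ≈ 0.2175, P(author M) ≈ 0.2447
After 'absent': normaliser = 0.25·0.5377 + 0.6·0.2175 + 0.6·0.2447; P(author N) ≈ 0.3265, P(author J) ≈ 0.3170, P(author M) ≈ 0.3566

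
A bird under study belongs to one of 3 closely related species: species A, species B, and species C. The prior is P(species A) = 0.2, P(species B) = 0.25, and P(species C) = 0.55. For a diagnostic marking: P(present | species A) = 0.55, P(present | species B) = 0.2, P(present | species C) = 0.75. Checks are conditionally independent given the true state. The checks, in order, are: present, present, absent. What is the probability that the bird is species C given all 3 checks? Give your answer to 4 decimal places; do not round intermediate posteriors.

After 'present': normaliser = 0.55·0.2000 + 0.2·0.2500 + 0.75·0.5500; P(species A) ≈ 0.1921, P(species B) ≈ 0.0873, P(species C) ≈ 0.7205
After 'present': normaliser = 0.55·0.1921 + 0.2·0.0873 + 0.75·0.7205; P(species A) ≈ 0.1593, P(species B) ≈ 0.0263, P(species C) ≈ 0.8144
After 'absent': normaliser = 0.45·0.1593 + 0.8·0.0263 + 0.25·0.8144; P(species A) ≈ 0.2419, P(species B) ≈ 0.0711, P(species C) ≈ 0.6871

0.6871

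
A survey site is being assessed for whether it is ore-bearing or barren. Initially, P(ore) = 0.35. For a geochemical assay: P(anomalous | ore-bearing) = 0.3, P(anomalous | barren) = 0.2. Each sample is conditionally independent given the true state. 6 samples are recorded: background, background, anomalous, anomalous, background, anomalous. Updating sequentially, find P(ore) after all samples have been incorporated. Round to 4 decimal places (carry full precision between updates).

After 'background': P(ore) = 0.7·0.3500 / (0.7·0.3500 + 0.8·0.6500) ≈ 0.3203
After 'background': P(ore) = 0.7·0.3203 / (0.7·0.3203 + 0.8·0.6797) ≈ 0.2919
After 'anomalous': P(ore) = 0.3·0.2919 / (0.3·0.2919 + 0.2·0.7081) ≈ 0.3821
After 'anomalous': P(ore) = 0.3·0.3821 / (0.3·0.3821 + 0.2·0.6179) ≈ 0.4812
After 'background': P(ore) = 0.7·0.4812 / (0.7·0.4812 + 0.8·0.5188) ≈ 0.4480
After 'anomalous': P(ore) = 0.3·0.4480 / (0.3·0.4480 + 0.2·0.5520) ≈ 0.5490

0.5490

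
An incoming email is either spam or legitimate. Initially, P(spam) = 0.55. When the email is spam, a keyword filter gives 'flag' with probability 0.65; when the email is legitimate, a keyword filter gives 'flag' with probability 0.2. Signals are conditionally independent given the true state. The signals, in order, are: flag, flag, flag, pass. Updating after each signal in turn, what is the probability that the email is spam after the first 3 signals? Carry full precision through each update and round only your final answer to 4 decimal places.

0.9767

After 'flag': P(spam) = 0.65·0.5500 / (0.65·0.5500 + 0.2·0.4500) ≈ 0.7989
After 'flag': P(spam) = 0.65·0.7989 / (0.65·0.7989 + 0.2·0.2011) ≈ 0.9281
After 'flag': P(spam) = 0.65·0.9281 / (0.65·0.9281 + 0.2·0.0719) ≈ 0.9767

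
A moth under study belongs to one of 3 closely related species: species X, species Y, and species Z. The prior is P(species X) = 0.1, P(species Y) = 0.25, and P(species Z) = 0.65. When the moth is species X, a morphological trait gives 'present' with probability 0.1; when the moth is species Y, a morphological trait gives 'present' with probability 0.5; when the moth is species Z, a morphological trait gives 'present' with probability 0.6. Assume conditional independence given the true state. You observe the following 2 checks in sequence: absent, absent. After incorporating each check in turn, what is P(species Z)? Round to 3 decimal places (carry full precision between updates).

After 'absent': normaliser = 0.9·0.1000 + 0.5·0.2500 + 0.4·0.6500; P(species X) ≈ 0.1895, P(species Y) ≈ 0.2632, P(species Z) ≈ 0.5474
After 'absent': normaliser = 0.9·0.1895 + 0.5·0.2632 + 0.4·0.5474; P(species X) ≈ 0.3273, P(species Y) ≈ 0.2525, P(species Z) ≈ 0.4202

0.420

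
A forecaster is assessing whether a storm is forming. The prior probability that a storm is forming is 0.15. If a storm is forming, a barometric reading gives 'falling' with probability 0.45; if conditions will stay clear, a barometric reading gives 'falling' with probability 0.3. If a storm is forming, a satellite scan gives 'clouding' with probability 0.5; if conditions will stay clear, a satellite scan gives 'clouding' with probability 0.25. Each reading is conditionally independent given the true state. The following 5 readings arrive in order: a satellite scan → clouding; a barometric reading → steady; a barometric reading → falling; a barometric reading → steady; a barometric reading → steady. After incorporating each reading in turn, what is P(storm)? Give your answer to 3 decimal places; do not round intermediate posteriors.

Each posterior becomes the prior for the next update.
After a satellite scan='clouding': P(storm) = 0.5·0.1500 / (0.5·0.1500 + 0.25·0.8500) ≈ 0.2609
After a barometric reading='steady': P(storm) = 0.55·0.2609 / (0.55·0.2609 + 0.7·0.7391) ≈ 0.2171
After a barometric reading='falling': P(storm) = 0.45·0.2171 / (0.45·0.2171 + 0.3·0.7829) ≈ 0.2938
After a barometric reading='steady': P(storm) = 0.55·0.2938 / (0.55·0.2938 + 0.7·0.7062) ≈ 0.2463
After a barometric reading='steady': P(storm) = 0.55·0.2463 / (0.55·0.2463 + 0.7·0.7537) ≈ 0.2043

0.204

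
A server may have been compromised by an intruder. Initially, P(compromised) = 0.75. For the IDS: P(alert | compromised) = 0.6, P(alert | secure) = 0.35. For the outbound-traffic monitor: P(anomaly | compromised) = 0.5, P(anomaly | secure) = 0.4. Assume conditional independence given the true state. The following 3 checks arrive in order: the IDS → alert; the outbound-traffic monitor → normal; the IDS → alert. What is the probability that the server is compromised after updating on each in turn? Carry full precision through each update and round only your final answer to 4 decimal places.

0.8802

Each posterior becomes the prior for the next update.
After the IDS='alert': P(compromised) = 0.6·0.7500 / (0.6·0.7500 + 0.35·0.2500) ≈ 0.8372
After the outbound-traffic monitor='normal': P(compromised) = 0.5·0.8372 / (0.5·0.8372 + 0.6·0.1628) ≈ 0.8108
After the IDS='alert': P(compromised) = 0.6·0.8108 / (0.6·0.8108 + 0.35·0.1892) ≈ 0.8802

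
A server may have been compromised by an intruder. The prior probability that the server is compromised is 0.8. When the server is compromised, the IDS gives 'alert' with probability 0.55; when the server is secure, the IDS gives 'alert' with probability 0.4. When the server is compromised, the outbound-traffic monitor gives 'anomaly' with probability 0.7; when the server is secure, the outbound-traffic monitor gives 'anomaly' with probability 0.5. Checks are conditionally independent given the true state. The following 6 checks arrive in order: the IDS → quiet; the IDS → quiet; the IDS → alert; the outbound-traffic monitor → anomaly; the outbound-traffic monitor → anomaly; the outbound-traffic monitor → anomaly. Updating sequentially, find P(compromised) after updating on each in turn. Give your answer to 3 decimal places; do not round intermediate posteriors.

After the IDS='quiet': P(compromised) = 0.45·0.8000 / (0.45·0.8000 + 0.6·0.2000) ≈ 0.7500
After the IDS='quiet': P(compromised) = 0.45·0.7500 / (0.45·0.7500 + 0.6·0.2500) ≈ 0.6923
After the IDS='alert': P(compromised) = 0.55·0.6923 / (0.55·0.6923 + 0.4·0.3077) ≈ 0.7557
After the outbound-traffic monitor='anomaly': P(compromised) = 0.7·0.7557 / (0.7·0.7557 + 0.5·0.2443) ≈ 0.8124
After the outbound-traffic monitor='anomaly': P(compromised) = 0.7·0.8124 / (0.7·0.8124 + 0.5·0.1876) ≈ 0.8584
After the outbound-traffic monitor='anomaly': P(compromised) = 0.7·0.8584 / (0.7·0.8584 + 0.5·0.1416) ≈ 0.8946

0.895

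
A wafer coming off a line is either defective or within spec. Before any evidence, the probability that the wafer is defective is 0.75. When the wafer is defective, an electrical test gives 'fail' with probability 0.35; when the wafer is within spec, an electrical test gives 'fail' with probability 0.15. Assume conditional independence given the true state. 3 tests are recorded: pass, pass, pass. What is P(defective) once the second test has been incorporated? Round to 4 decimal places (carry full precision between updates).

0.6369

After 'pass': P(defective) = 0.65·0.7500 / (0.65·0.7500 + 0.85·0.2500) ≈ 0.6964
After 'pass': P(defective) = 0.65·0.6964 / (0.65·0.6964 + 0.85·0.3036) ≈ 0.6369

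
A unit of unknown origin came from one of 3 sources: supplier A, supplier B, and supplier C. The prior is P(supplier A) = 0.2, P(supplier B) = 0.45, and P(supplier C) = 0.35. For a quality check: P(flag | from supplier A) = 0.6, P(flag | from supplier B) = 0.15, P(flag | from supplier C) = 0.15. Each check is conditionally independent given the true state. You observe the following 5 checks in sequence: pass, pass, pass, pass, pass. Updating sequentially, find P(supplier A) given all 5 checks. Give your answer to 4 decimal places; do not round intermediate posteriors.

Apply Bayes' rule sequentially, carrying P(supplier A) forward.
After 'pass': normaliser = 0.4·0.2000 + 0.85·0.4500 + 0.85·0.3500; P(supplier A) ≈ 0.1053, P(supplier B) ≈ 0.5033, P(supplier C) ≈ 0.3914
After 'pass': normaliser = 0.4·0.1053 + 0.85·0.5033 + 0.85·0.3914; P(supplier A) ≈ 0.0525, P(supplier B) ≈ 0.5330, P(supplier C) ≈ 0.4145
After 'pass': normaliser = 0.4·0.0525 + 0.85·0.5330 + 0.85·0.4145; P(supplier A) ≈ 0.0254, P(supplier B) ≈ 0.5482, P(supplier C) ≈ 0.4264
After 'pass': normaliser = 0.4·0.0254 + 0.85·0.5482 + 0.85·0.4264; P(supplier A) ≈ 0.0121, P(supplier B) ≈ 0.5557, P(supplier C) ≈ 0.4322
After 'pass': normaliser = 0.4·0.0121 + 0.85·0.5557 + 0.85·0.4322; P(supplier A) ≈ 0.0057, P(supplier B) ≈ 0.5593, P(supplier C) ≈ 0.4350

0.0057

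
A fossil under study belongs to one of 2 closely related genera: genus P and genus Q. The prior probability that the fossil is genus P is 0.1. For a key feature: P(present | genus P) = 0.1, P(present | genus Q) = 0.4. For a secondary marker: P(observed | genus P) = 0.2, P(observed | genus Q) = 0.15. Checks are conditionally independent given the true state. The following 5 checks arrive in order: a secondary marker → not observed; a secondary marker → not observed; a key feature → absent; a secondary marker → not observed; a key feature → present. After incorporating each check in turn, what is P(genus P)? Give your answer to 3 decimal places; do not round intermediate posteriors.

0.034

Each posterior becomes the prior for the next update.
After a secondary marker='not observed': P(genus P) = 0.8·0.1000 / (0.8·0.1000 + 0.85·0.9000) ≈ 0.0947
After a secondary marker='not observed': P(genus P) = 0.8·0.0947 / (0.8·0.0947 + 0.85·0.9053) ≈ 0.0896
After a key feature='absent': P(genus P) = 0.9·0.0896 / (0.9·0.0896 + 0.6·0.9104) ≈ 0.1286
After a secondary marker='not observed': P(genus P) = 0.8·0.1286 / (0.8·0.1286 + 0.85·0.8714) ≈ 0.1220
After a key feature='present': P(genus P) = 0.1·0.1220 / (0.1·0.1220 + 0.4·0.8780) ≈ 0.0336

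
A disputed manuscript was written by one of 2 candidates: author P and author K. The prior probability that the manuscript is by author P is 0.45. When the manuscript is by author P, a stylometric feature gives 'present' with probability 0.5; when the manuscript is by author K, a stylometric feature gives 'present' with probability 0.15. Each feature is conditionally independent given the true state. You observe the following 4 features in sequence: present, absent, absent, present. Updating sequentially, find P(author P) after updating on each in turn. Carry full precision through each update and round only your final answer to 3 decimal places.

0.759

Each posterior becomes the prior for the next update.
After 'present': P(author P) = 0.5·0.4500 / (0.5·0.4500 + 0.15·0.5500) ≈ 0.7317
After 'absent': P(author P) = 0.5·0.7317 / (0.5·0.7317 + 0.85·0.2683) ≈ 0.6160
After 'absent': P(author P) = 0.5·0.6160 / (0.5·0.6160 + 0.85·0.3840) ≈ 0.4855
After 'present': P(author P) = 0.5·0.4855 / (0.5·0.4855 + 0.15·0.5145) ≈ 0.7588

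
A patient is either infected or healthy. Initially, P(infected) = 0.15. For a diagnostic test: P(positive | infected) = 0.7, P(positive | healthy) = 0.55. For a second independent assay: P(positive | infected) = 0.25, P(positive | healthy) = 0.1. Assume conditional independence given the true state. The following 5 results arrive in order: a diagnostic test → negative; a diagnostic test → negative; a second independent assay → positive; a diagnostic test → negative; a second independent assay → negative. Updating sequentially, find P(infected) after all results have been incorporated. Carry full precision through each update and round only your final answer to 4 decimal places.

0.0982

Each posterior becomes the prior for the next update.
After a diagnostic test='negative': P(infected) = 0.3·0.1500 / (0.3·0.1500 + 0.45·0.8500) ≈ 0.1053
After a diagnostic test='negative': P(infected) = 0.3·0.1053 / (0.3·0.1053 + 0.45·0.8947) ≈ 0.0727
After a second independent assay='positive': P(infected) = 0.25·0.0727 / (0.25·0.0727 + 0.1·0.9273) ≈ 0.1639
After a diagnostic test='negative': P(infected) = 0.3·0.1639 / (0.3·0.1639 + 0.45·0.8361) ≈ 0.1156
After a second independent assay='negative': P(infected) = 0.75·0.1156 / (0.75·0.1156 + 0.9·0.8844) ≈ 0.0982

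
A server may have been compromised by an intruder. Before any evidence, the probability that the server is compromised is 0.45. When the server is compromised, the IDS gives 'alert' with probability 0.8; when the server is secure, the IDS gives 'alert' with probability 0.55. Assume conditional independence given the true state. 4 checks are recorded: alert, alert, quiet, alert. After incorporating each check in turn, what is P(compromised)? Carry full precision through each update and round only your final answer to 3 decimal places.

Apply Bayes' rule sequentially, carrying P(compromised) forward.
After 'alert': P(compromised) = 0.8·0.4500 / (0.8·0.4500 + 0.55·0.5500) ≈ 0.5434
After 'alert': P(compromised) = 0.8·0.5434 / (0.8·0.5434 + 0.55·0.4566) ≈ 0.6338
After 'quiet': P(compromised) = 0.2·0.6338 / (0.2·0.6338 + 0.45·0.3662) ≈ 0.4348
After 'alert': P(compromised) = 0.8·0.4348 / (0.8·0.4348 + 0.55·0.5652) ≈ 0.5281

0.528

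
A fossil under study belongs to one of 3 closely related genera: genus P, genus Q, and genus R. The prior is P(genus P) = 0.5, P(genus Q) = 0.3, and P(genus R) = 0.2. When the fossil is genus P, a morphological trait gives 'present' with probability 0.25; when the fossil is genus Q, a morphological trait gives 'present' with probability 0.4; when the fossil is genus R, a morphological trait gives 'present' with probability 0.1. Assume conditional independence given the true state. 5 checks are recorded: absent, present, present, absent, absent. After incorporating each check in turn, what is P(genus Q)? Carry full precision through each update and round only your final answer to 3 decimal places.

0.415

Each posterior becomes the prior for the next update.
After 'absent': normaliser = 0.75·0.5000 + 0.6·0.3000 + 0.9·0.2000; P(genus P) ≈ 0.5102, P(genus Q) ≈ 0.2449, P(genus R) ≈ 0.2449
After 'present': normaliser = 0.25·0.5102 + 0.4·0.2449 + 0.1·0.2449; P(genus P) ≈ 0.5102, P(genus Q) ≈ 0.3918, P(genus R) ≈ 0.0980
After 'present': normaliser = 0.25·0.5102 + 0.4·0.3918 + 0.1·0.0980; P(genus P) ≈ 0.4337, P(genus Q) ≈ 0.5330, P(genus R) ≈ 0.0333
After 'absent': normaliser = 0.75·0.4337 + 0.6·0.5330 + 0.9·0.0333; P(genus P) ≈ 0.4819, P(genus Q) ≈ 0.4737, P(genus R) ≈ 0.0444
After 'absent': normaliser = 0.75·0.4819 + 0.6·0.4737 + 0.9·0.0444; P(genus P) ≈ 0.5271, P(genus Q) ≈ 0.4146, P(genus R) ≈ 0.0583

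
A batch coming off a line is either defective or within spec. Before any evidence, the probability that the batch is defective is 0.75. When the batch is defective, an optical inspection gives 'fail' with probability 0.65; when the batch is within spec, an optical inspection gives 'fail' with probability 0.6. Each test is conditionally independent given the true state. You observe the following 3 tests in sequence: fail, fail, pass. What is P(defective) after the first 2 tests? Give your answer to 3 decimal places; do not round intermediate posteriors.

Apply Bayes' rule sequentially, carrying P(defective) forward.
After 'fail': P(defective) = 0.65·0.7500 / (0.65·0.7500 + 0.6·0.2500) ≈ 0.7647
After 'fail': P(defective) = 0.65·0.7647 / (0.65·0.7647 + 0.6·0.2353) ≈ 0.7788

0.779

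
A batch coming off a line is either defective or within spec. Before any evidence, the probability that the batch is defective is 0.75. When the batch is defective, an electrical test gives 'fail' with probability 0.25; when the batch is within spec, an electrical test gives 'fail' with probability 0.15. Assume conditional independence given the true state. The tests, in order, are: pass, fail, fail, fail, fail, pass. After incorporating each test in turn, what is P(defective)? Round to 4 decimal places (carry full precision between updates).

Apply Bayes' rule sequentially, carrying P(defective) forward.
After 'pass': P(defective) = 0.75·0.7500 / (0.75·0.7500 + 0.85·0.2500) ≈ 0.7258
After 'fail': P(defective) = 0.25·0.7258 / (0.25·0.7258 + 0.15·0.2742) ≈ 0.8152
After 'fail': P(defective) = 0.25·0.8152 / (0.25·0.8152 + 0.15·0.1848) ≈ 0.8803
After 'fail': P(defective) = 0.25·0.8803 / (0.25·0.8803 + 0.15·0.1197) ≈ 0.9246
After 'fail': P(defective) = 0.25·0.9246 / (0.25·0.9246 + 0.15·0.0754) ≈ 0.9533
After 'pass': P(defective) = 0.75·0.9533 / (0.75·0.9533 + 0.85·0.0467) ≈ 0.9474

0.9474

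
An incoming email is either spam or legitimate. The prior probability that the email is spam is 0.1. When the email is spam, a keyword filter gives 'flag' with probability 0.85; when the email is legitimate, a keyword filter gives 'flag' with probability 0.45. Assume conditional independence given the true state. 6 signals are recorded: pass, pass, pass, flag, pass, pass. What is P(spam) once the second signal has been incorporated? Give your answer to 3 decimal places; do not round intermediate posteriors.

Apply Bayes' rule sequentially, carrying P(spam) forward.
After 'pass': P(spam) = 0.15·0.1000 / (0.15·0.1000 + 0.55·0.9000) ≈ 0.0294
After 'pass': P(spam) = 0.15·0.0294 / (0.15·0.0294 + 0.55·0.9706) ≈ 0.0082

0.008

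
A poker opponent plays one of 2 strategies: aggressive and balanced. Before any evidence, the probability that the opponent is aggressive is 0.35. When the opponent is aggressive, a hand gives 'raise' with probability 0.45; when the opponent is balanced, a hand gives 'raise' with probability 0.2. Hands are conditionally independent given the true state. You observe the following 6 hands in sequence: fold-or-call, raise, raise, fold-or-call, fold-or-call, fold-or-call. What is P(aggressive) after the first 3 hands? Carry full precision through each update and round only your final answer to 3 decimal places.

Each posterior becomes the prior for the next update.
After 'fold-or-call': P(aggressive) = 0.55·0.3500 / (0.55·0.3500 + 0.8·0.6500) ≈ 0.2702
After 'raise': P(aggressive) = 0.45·0.2702 / (0.45·0.2702 + 0.2·0.7298) ≈ 0.4544
After 'raise': P(aggressive) = 0.45·0.4544 / (0.45·0.4544 + 0.2·0.5456) ≈ 0.6521

0.652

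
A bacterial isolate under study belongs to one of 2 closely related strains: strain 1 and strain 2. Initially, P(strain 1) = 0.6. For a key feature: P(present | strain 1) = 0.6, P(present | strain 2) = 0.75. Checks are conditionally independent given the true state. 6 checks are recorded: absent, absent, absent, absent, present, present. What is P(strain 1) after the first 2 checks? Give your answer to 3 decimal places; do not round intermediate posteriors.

0.793

Apply Bayes' rule sequentially, carrying P(strain 1) forward.
After 'absent': P(strain 1) = 0.4·0.6000 / (0.4·0.6000 + 0.25·0.4000) ≈ 0.7059
After 'absent': P(strain 1) = 0.4·0.7059 / (0.4·0.7059 + 0.25·0.2941) ≈ 0.7934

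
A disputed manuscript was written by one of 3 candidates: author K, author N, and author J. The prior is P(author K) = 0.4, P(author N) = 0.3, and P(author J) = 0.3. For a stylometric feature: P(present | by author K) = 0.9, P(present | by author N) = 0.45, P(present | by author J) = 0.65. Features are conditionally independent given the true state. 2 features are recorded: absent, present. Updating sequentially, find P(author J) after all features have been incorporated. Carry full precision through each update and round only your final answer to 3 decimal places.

0.382

Apply Bayes' rule sequentially, carrying P(author J) forward.
After 'absent': normaliser = 0.1·0.4000 + 0.55·0.3000 + 0.35·0.3000; P(author K) ≈ 0.1290, P(author N) ≈ 0.5323, P(author J) ≈ 0.3387
After 'present': normaliser = 0.9·0.1290 + 0.45·0.5323 + 0.65·0.3387; P(author K) ≈ 0.2017, P(author N) ≈ 0.4160, P(author J) ≈ 0.3824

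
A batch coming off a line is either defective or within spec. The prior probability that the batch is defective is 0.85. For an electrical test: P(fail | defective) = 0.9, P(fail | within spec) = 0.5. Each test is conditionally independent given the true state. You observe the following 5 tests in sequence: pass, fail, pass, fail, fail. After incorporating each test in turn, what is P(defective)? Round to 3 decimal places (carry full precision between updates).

After 'pass': P(defective) = 0.1·0.8500 / (0.1·0.8500 + 0.5·0.1500) ≈ 0.5312
After 'fail': P(defective) = 0.9·0.5312 / (0.9·0.5312 + 0.5·0.4688) ≈ 0.6711
After 'pass': P(defective) = 0.1·0.6711 / (0.1·0.6711 + 0.5·0.3289) ≈ 0.2898
After 'fail': P(defective) = 0.9·0.2898 / (0.9·0.2898 + 0.5·0.7102) ≈ 0.4234
After 'fail': P(defective) = 0.9·0.4234 / (0.9·0.4234 + 0.5·0.5766) ≈ 0.5693

0.569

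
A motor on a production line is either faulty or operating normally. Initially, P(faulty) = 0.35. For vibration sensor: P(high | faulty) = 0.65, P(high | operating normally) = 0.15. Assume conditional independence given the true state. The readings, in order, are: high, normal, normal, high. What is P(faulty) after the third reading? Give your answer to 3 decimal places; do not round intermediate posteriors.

After 'high': P(faulty) = 0.65·0.3500 / (0.65·0.3500 + 0.15·0.6500) ≈ 0.7000
After 'normal': P(faulty) = 0.35·0.7000 / (0.35·0.7000 + 0.85·0.3000) ≈ 0.4900
After 'normal': P(faulty) = 0.35·0.4900 / (0.35·0.4900 + 0.85·0.5100) ≈ 0.2835

0.283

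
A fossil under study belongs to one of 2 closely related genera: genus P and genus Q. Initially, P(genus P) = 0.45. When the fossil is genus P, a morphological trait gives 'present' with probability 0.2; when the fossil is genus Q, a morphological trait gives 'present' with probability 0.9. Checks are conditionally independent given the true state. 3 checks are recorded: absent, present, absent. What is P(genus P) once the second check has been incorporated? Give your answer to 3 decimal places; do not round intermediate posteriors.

After 'absent': P(genus P) = 0.8·0.4500 / (0.8·0.4500 + 0.1·0.5500) ≈ 0.8675
After 'present': P(genus P) = 0.2·0.8675 / (0.2·0.8675 + 0.9·0.1325) ≈ 0.5926

0.593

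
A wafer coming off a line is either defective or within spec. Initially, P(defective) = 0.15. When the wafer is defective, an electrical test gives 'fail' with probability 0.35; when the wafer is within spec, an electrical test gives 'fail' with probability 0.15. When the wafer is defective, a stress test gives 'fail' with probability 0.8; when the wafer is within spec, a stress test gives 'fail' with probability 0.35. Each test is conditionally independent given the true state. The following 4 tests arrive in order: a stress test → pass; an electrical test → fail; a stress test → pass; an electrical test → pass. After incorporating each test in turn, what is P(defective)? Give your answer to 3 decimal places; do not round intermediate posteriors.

0.029

After a stress test='pass': P(defective) = 0.2·0.1500 / (0.2·0.1500 + 0.65·0.8500) ≈ 0.0515
After an electrical test='fail': P(defective) = 0.35·0.0515 / (0.35·0.0515 + 0.15·0.9485) ≈ 0.1124
After a stress test='pass': P(defective) = 0.2·0.1124 / (0.2·0.1124 + 0.65·0.8876) ≈ 0.0375
After an electrical test='pass': P(defective) = 0.65·0.0375 / (0.65·0.0375 + 0.85·0.9625) ≈ 0.0289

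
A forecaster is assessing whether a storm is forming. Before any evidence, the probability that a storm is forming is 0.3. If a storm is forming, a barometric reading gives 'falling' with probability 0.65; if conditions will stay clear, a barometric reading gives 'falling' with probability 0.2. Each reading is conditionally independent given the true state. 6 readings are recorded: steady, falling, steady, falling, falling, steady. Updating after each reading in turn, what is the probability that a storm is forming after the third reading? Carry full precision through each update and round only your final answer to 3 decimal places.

0.210

Apply Bayes' rule sequentially, carrying P(storm) forward.
After 'steady': P(storm) = 0.35·0.3000 / (0.35·0.3000 + 0.8·0.7000) ≈ 0.1579
After 'falling': P(storm) = 0.65·0.1579 / (0.65·0.1579 + 0.2·0.8421) ≈ 0.3786
After 'steady': P(storm) = 0.35·0.3786 / (0.35·0.3786 + 0.8·0.6214) ≈ 0.2105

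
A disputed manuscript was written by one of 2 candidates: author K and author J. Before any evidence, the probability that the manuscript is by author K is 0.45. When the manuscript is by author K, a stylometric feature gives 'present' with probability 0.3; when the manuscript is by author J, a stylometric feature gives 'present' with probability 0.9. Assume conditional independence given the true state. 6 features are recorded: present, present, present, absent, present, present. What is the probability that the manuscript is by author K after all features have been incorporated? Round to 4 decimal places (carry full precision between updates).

0.0230

After 'present': P(author K) = 0.3·0.4500 / (0.3·0.4500 + 0.9·0.5500) ≈ 0.2143
After 'present': P(author K) = 0.3·0.2143 / (0.3·0.2143 + 0.9·0.7857) ≈ 0.0833
After 'present': P(author K) = 0.3·0.0833 / (0.3·0.0833 + 0.9·0.9167) ≈ 0.0294
After 'absent': P(author K) = 0.7·0.0294 / (0.7·0.0294 + 0.1·0.9706) ≈ 0.1750
After 'present': P(author K) = 0.3·0.1750 / (0.3·0.1750 + 0.9·0.8250) ≈ 0.0660
After 'present': P(author K) = 0.3·0.0660 / (0.3·0.0660 + 0.9·0.9340) ≈ 0.0230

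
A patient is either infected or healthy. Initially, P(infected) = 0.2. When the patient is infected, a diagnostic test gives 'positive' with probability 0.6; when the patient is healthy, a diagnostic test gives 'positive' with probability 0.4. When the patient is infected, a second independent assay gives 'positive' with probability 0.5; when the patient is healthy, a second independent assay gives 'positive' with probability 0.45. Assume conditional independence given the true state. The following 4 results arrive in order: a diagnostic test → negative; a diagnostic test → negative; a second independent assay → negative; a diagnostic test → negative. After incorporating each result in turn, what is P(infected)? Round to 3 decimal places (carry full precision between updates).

After a diagnostic test='negative': P(infected) = 0.4·0.2000 / (0.4·0.2000 + 0.6·0.8000) ≈ 0.1429
After a diagnostic test='negative': P(infected) = 0.4·0.1429 / (0.4·0.1429 + 0.6·0.8571) ≈ 0.1000
After a second independent assay='negative': P(infected) = 0.5·0.1000 / (0.5·0.1000 + 0.55·0.9000) ≈ 0.0917
After a diagnostic test='negative': P(infected) = 0.4·0.0917 / (0.4·0.0917 + 0.6·0.9083) ≈ 0.0631

0.063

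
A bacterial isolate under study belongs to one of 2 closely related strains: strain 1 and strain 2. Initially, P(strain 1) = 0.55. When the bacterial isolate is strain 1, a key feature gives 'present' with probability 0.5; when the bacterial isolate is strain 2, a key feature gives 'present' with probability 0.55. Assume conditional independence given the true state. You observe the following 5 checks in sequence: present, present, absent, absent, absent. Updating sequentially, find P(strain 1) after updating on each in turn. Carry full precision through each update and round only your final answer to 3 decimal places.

After 'present': P(strain 1) = 0.5·0.5500 / (0.5·0.5500 + 0.55·0.4500) ≈ 0.5263
After 'present': P(strain 1) = 0.5·0.5263 / (0.5·0.5263 + 0.55·0.4737) ≈ 0.5025
After 'absent': P(strain 1) = 0.5·0.5025 / (0.5·0.5025 + 0.45·0.4975) ≈ 0.5288
After 'absent': P(strain 1) = 0.5·0.5288 / (0.5·0.5288 + 0.45·0.4712) ≈ 0.5550
After 'absent': P(strain 1) = 0.5·0.5550 / (0.5·0.5550 + 0.45·0.4450) ≈ 0.5808

0.581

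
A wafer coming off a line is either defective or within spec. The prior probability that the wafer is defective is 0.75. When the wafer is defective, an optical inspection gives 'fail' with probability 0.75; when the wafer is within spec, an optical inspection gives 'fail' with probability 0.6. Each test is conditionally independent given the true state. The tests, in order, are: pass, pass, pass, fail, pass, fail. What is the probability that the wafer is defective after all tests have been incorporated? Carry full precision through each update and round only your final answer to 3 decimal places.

0.417

Each posterior becomes the prior for the next update.
After 'pass': P(defective) = 0.25·0.7500 / (0.25·0.7500 + 0.4·0.2500) ≈ 0.6522
After 'pass': P(defective) = 0.25·0.6522 / (0.25·0.6522 + 0.4·0.3478) ≈ 0.5396
After 'pass': P(defective) = 0.25·0.5396 / (0.25·0.5396 + 0.4·0.4604) ≈ 0.4228
After 'fail': P(defective) = 0.75·0.4228 / (0.75·0.4228 + 0.6·0.5772) ≈ 0.4780
After 'pass': P(defective) = 0.25·0.4780 / (0.25·0.4780 + 0.4·0.5220) ≈ 0.3640
After 'fail': P(defective) = 0.75·0.3640 / (0.75·0.3640 + 0.6·0.6360) ≈ 0.4170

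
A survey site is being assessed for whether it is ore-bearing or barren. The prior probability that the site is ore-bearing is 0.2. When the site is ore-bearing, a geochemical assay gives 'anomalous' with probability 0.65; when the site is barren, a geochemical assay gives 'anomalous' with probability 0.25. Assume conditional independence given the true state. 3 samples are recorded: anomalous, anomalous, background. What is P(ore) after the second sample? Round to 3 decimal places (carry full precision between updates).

After 'anomalous': P(ore) = 0.65·0.2000 / (0.65·0.2000 + 0.25·0.8000) ≈ 0.3939
After 'anomalous': P(ore) = 0.65·0.3939 / (0.65·0.3939 + 0.25·0.6061) ≈ 0.6283

0.628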